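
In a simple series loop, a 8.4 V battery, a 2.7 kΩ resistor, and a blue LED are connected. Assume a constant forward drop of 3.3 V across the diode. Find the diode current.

KVL around the loop: 8.4 = V_D + I·R = 3.3 + I × 2.7 kΩ.
So I = (8.4 − 3.3) / 2.7 kΩ = 5.1 / 2.7 = 1.89 mA.

I ≈ 1.9 mA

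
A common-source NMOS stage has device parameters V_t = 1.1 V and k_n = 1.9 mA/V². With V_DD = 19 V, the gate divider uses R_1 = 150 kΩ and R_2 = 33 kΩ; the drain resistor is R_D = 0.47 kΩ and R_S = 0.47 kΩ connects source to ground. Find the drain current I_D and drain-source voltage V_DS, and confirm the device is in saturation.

I_D ≈ 1.9 mA, V_DS ≈ 17 V

V_G = V_DD·R_2/(R_1+R_2) = 19×33/183 = 3.43 V.
Assume saturation: I_D = (k_n/2)(V_GS − V_t)² with V_GS = V_G − I_D·R_S = 3.43 − 0.47·I_D.
Substituting gives 0.21·I_D² − 3.08·I_D + 5.14 = 0, with roots I_D = 1.92 or 12.7 mA.
The root I_D = 12.7 mA gives V_GS = -2.56 V ≤ V_t, so take I_D = 1.92 mA.
Then V_GS = 2.52 V and V_DS = V_DD − I_D(R_D+R_S) = 19 − 1.92×0.94 = 17.2 V.
Saturation requires V_DS ≥ V_GS − V_t = 1.42 V; 17.2 ≥ 1.42 ✓.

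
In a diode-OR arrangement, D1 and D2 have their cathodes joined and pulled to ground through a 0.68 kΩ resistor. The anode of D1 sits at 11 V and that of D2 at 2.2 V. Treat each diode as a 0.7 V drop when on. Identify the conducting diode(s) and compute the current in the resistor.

Only D1 conducts; I_R ≈ 15 mA

Assume both conduct. Then node N would need to be at both 11−0.7 = 10.3 V and 2.2−0.7 = 1.5 V, which is impossible.
Assume only D1 conducts: V_N = 11 − 0.7 = 10.3 V, so I_R = 10.3/0.68 = 15.1 mA.
Check D2: its anode-to-cathode voltage is 2.2 − 10.3 = -8.1 V < 0.7 V, so it is off. The assumption is consistent.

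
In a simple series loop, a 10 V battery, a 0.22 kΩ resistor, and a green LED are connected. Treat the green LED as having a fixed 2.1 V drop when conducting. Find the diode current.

KVL around the loop: 10 = V_D + I·R = 2.1 + I × 0.22 kΩ.
So I = (10 − 2.1) / 0.22 kΩ = 7.9 / 0.22 = 35.9 mA.

I ≈ 36 mA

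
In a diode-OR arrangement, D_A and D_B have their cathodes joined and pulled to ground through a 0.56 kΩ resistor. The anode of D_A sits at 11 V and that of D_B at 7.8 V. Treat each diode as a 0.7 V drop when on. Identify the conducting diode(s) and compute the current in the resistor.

Assume both conduct. Then node N would need to be at both 11−0.7 = 10.3 V and 7.8−0.7 = 7.1 V, which is impossible.
Assume only D_A conducts: V_N = 11 − 0.7 = 10.3 V, so I_R = 10.3/0.56 = 18.4 mA.
Check D_B: its anode-to-cathode voltage is 7.8 − 10.3 = -2.5 V < 0.7 V, so it is off. The assumption is consistent.

Only D_A conducts; I_R ≈ 18 mA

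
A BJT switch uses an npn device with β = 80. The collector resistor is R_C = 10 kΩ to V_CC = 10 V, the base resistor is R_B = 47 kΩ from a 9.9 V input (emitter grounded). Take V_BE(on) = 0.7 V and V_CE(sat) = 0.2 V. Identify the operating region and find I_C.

Assume active: I_B = (9.9 − 0.7)/47 = 0.196 mA, giving I_C = β·I_B = 15.7 mA.
But then V_CE = 10 − 15.7×10 = -147 V < V_CE(sat) = 0.2 V — impossible in the active region.
So the transistor is saturated. With V_CE = 0.2 V, I_C = (V_CC − 0.2)/R_C = 9.8/10 = 0.98 mA.
Check: β·I_B = 15.7 mA > I_C = 0.98 mA, confirming saturation.

saturation; I_C ≈ 0.98 mA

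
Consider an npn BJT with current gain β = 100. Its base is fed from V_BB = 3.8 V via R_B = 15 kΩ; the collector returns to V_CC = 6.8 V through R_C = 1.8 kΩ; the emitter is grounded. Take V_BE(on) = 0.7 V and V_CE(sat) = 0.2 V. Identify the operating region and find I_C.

Assume active: I_B = (3.8 − 0.7)/15 = 0.207 mA, giving I_C = β·I_B = 20.7 mA.
But then V_CE = 6.8 − 20.7×1.8 = -30.4 V < V_CE(sat) = 0.2 V — impossible in the active region.
So the transistor is saturated. With V_CE = 0.2 V, I_C = (V_CC − 0.2)/R_C = 6.6/1.8 = 3.67 mA.
Check: β·I_B = 20.7 mA > I_C = 3.67 mA, confirming saturation.

saturation; I_C ≈ 3.7 mA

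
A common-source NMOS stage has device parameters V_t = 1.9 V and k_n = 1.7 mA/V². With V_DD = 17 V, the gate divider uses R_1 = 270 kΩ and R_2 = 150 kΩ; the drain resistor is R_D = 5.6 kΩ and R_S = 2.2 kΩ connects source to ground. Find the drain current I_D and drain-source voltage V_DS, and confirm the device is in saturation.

I_D ≈ 1.3 mA, V_DS ≈ 6.6 V

V_G = V_DD·R_2/(R_1+R_2) = 17×150/420 = 6.07 V.
Assume saturation: I_D = (k_n/2)(V_GS − V_t)² with V_GS = V_G − I_D·R_S = 6.07 − 2.2·I_D.
Substituting gives 4.11·I_D² − 16.6·I_D + 14.8 = 0, with roots I_D = 1.33 or 2.71 mA.
The root I_D = 2.71 mA gives V_GS = 0.115 V ≤ V_t, so take I_D = 1.33 mA.
Then V_GS = 3.15 V and V_DS = V_DD − I_D(R_D+R_S) = 17 − 1.33×7.8 = 6.64 V.
Saturation requires V_DS ≥ V_GS − V_t = 1.25 V; 6.64 ≥ 1.25 ✓.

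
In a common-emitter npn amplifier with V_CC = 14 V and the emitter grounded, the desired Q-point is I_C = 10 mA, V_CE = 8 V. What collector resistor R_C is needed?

Collector loop: V_CC = I_C·R_C + V_CE.
R_C = (V_CC − V_CE)/I_C = (14 − 8)/10 = 0.6 kΩ.

R_C ≈ 0.6 kΩ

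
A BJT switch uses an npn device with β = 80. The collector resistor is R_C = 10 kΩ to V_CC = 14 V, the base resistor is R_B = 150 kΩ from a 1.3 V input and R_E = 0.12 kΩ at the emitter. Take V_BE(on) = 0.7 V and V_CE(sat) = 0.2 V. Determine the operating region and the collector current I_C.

active; I_C ≈ 0.3 mA

Assume active. Base-emitter loop: I_B = (V_BB − V_BE)/(R_B + (β+1)R_E) = (1.3 − 0.7)/(150 + 81×0.12) = 0.00376 mA.
I_C = β·I_B = 80×0.00376 = 0.301 mA.
V_CE = V_CC − I_C·R_C − I_E·R_E = 14 − 0.301×10 − 0.304×0.12 = 11 V > V_CE(sat), so the active-region assumption holds.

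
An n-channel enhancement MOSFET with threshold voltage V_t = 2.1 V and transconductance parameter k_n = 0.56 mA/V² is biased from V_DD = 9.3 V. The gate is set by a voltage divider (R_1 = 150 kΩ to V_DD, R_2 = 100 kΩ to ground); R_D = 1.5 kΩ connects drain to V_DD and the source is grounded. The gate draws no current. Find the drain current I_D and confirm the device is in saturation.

V_G = V_DD·R_2/(R_1+R_2) = 9.3×100/250 = 3.72 V. With the source grounded, V_GS = V_G = 3.72 V.
Assume saturation: I_D = (k_n/2)(V_GS − V_t)² = (0.56/2)×(3.72 − 2.1)² = 0.28×1.62² = 0.735 mA.
V_DS = V_DD − I_D·R_D = 9.3 − 0.735×1.5 = 8.2 V.
Saturation requires V_DS ≥ V_GS − V_t = 1.62 V; 8.2 ≥ 1.62 ✓.

I_D ≈ 0.73 mA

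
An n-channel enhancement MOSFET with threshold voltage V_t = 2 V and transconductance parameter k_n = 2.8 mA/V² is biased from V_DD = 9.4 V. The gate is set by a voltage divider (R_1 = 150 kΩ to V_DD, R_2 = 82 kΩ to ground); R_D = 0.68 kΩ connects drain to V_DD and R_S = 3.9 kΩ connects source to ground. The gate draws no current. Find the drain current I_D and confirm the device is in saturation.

I_D ≈ 0.23 mA

V_G = V_DD·R_2/(R_1+R_2) = 9.4×82/232 = 3.32 V.
Assume saturation: I_D = (k_n/2)(V_GS − V_t)² with V_GS = V_G − I_D·R_S = 3.32 − 3.9·I_D.
Substituting gives 21.3·I_D² − 15.4·I_D + 2.45 = 0, with roots I_D = 0.234 or 0.491 mA.
The root I_D = 0.491 mA gives V_GS = 1.41 V ≤ V_t, so take I_D = 0.234 mA.
Then V_GS = 2.41 V and V_DS = V_DD − I_D(R_D+R_S) = 9.4 − 0.234×4.58 = 8.33 V.
Saturation requires V_DS ≥ V_GS − V_t = 0.409 V; 8.33 ≥ 0.409 ✓.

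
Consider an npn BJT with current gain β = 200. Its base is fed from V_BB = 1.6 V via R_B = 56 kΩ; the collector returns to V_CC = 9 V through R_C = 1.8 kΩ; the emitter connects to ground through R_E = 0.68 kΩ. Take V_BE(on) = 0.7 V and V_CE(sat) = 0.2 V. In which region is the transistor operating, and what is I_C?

Assume active. Base-emitter loop: I_B = (V_BB − V_BE)/(R_B + (β+1)R_E) = (1.6 − 0.7)/(56 + 201×0.68) = 0.00467 mA.
I_C = β·I_B = 200×0.00467 = 0.934 mA.
V_CE = V_CC − I_C·R_C − I_E·R_E = 9 − 0.934×1.8 − 0.939×0.68 = 6.68 V > V_CE(sat), so the active-region assumption holds.

active; I_C ≈ 0.93 mA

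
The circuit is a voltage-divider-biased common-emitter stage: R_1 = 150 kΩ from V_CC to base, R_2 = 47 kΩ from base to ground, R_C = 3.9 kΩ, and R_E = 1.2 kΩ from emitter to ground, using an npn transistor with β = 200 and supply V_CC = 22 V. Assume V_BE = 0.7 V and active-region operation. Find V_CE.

Thevenize the base divider: V_Th = V_CC·R_2/(R_1+R_2) = 22×47/197 = 5.25 V, R_Th = R_1‖R_2 = 35.8 kΩ.
Base-emitter loop: V_Th = I_B·R_Th + V_BE + (β+1)I_B·R_E, so I_B = (5.25 − 0.7) / (35.8 + 201×1.2) = 0.0164 mA.
I_C = β·I_B = 200×0.0164 = 3.28 mA, and I_E = (β+1)I_B = 3.3 mA.
V_CE = V_CC − I_C·R_C − I_E·R_E = 22 − 3.28×3.9 − 3.3×1.2 = 5.23 V.
V_CE = 5.23 V > 0.2 V confirms active-region operation.

V_CE ≈ 5.2 V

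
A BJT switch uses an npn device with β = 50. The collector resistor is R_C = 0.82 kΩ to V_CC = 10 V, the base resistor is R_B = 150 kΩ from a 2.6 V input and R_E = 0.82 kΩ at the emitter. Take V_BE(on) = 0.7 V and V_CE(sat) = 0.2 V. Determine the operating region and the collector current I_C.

Assume active. Base-emitter loop: I_B = (V_BB − V_BE)/(R_B + (β+1)R_E) = (2.6 − 0.7)/(150 + 51×0.82) = 0.00991 mA.
I_C = β·I_B = 50×0.00991 = 0.495 mA.
V_CE = V_CC − I_C·R_C − I_E·R_E = 10 − 0.495×0.82 − 0.505×0.82 = 9.18 V > V_CE(sat), so the active-region assumption holds.

active; I_C ≈ 0.5 mA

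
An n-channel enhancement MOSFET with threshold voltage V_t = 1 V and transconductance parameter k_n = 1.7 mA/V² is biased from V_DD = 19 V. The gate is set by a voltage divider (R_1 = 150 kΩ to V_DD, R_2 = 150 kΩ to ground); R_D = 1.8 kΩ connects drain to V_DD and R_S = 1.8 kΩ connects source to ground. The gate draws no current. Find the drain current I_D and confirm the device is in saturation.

V_G = V_DD·R_2/(R_1+R_2) = 19×150/300 = 9.5 V.
Assume saturation: I_D = (k_n/2)(V_GS − V_t)² with V_GS = V_G − I_D·R_S = 9.5 − 1.8·I_D.
Substituting gives 2.75·I_D² − 27·I_D + 61.4 = 0, with roots I_D = 3.58 or 6.23 mA.
The root I_D = 6.23 mA gives V_GS = -1.71 V ≤ V_t, so take I_D = 3.58 mA.
Then V_GS = 3.05 V and V_DS = V_DD − I_D(R_D+R_S) = 19 − 3.58×3.6 = 6.11 V.
Saturation requires V_DS ≥ V_GS − V_t = 2.05 V; 6.11 ≥ 2.05 ✓.

I_D ≈ 3.6 mA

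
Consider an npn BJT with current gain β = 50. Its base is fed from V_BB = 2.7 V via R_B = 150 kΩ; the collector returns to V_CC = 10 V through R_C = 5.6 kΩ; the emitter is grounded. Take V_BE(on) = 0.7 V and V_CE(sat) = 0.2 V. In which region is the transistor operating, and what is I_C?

Assume active. Base-emitter loop: I_B = (V_BB − V_BE)/R_B = (2.7 − 0.7)/150 = 0.0133 mA.
I_C = β·I_B = 50×0.0133 = 0.667 mA.
V_CE = V_CC − I_C·R_C = 10 − 0.667×5.6 = 6.27 V > V_CE(sat), so the active-region assumption holds.

active; I_C ≈ 0.67 mA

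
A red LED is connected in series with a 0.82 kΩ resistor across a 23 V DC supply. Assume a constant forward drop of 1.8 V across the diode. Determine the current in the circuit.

KVL around the loop: 23 = V_D + I·R = 1.8 + I × 0.82 kΩ.
So I = (23 − 1.8) / 0.82 kΩ = 21.2 / 0.82 = 25.9 mA.

I ≈ 26 mA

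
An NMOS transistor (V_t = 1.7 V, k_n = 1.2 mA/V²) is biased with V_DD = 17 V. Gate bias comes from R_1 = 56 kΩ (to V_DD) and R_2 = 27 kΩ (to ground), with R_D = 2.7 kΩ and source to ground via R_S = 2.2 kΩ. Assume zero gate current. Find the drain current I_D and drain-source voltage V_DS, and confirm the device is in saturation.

V_G = V_DD·R_2/(R_1+R_2) = 17×27/83 = 5.53 V.
Assume saturation: I_D = (k_n/2)(V_GS − V_t)² with V_GS = V_G − I_D·R_S = 5.53 − 2.2·I_D.
Substituting gives 2.9·I_D² − 11.1·I_D + 8.8 = 0, with roots I_D = 1.12 or 2.71 mA.
The root I_D = 2.71 mA gives V_GS = -0.424 V ≤ V_t, so take I_D = 1.12 mA.
Then V_GS = 3.07 V and V_DS = V_DD − I_D(R_D+R_S) = 17 − 1.12×4.9 = 11.5 V.
Saturation requires V_DS ≥ V_GS − V_t = 1.37 V; 11.5 ≥ 1.37 ✓.

I_D ≈ 1.1 mA, V_DS ≈ 12 V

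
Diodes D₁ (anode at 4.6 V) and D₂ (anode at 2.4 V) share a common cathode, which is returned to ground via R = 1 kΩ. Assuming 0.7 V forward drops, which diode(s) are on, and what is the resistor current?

Only D₁ conducts; I_R ≈ 3.9 mA

Assume both conduct. Then node N would need to be at both 4.6−0.7 = 3.9 V and 2.4−0.7 = 1.7 V, which is impossible.
Assume only D₁ conducts: V_N = 4.6 − 0.7 = 3.9 V, so I_R = 3.9/1 = 3.9 mA.
Check D₂: its anode-to-cathode voltage is 2.4 − 3.9 = -1.5 V < 0.7 V, so it is off. The assumption is consistent.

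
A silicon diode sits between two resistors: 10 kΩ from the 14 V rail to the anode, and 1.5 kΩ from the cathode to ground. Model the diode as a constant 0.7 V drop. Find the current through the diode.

The two resistors are in series with the diode, so KVL gives 14 = I·10 + 0.7 + I·1.5.
I = (14 − 0.7) / (10 + 1.5) kΩ = 13.3 / 11.5 = 1.16 mA.

I ≈ 1.2 mA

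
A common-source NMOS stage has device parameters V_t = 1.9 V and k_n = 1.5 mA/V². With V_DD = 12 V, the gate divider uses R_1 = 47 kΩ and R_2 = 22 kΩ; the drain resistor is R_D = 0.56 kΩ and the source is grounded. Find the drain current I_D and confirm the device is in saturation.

V_G = V_DD·R_2/(R_1+R_2) = 12×22/69 = 3.83 V. With the source grounded, V_GS = V_G = 3.83 V.
Assume saturation: I_D = (k_n/2)(V_GS − V_t)² = (1.5/2)×(3.83 − 1.9)² = 0.75×1.93² = 2.78 mA.
V_DS = V_DD − I_D·R_D = 12 − 2.78×0.56 = 10.4 V.
Saturation requires V_DS ≥ V_GS − V_t = 1.93 V; 10.4 ≥ 1.93 ✓.

I_D ≈ 2.8 mA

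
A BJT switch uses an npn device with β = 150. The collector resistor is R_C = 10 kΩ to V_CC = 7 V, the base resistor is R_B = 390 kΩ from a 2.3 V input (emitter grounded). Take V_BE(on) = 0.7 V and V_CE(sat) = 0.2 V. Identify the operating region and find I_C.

active; I_C ≈ 0.62 mA

Assume active. Base-emitter loop: I_B = (V_BB − V_BE)/R_B = (2.3 − 0.7)/390 = 0.0041 mA.
I_C = β·I_B = 150×0.0041 = 0.615 mA.
V_CE = V_CC − I_C·R_C = 7 − 0.615×10 = 0.846 V > V_CE(sat), so the active-region assumption holds.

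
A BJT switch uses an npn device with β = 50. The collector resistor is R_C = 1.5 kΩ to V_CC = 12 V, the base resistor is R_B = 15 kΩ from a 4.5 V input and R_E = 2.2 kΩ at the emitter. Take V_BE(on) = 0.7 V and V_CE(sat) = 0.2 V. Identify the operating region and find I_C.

Assume active. Base-emitter loop: I_B = (V_BB − V_BE)/(R_B + (β+1)R_E) = (4.5 − 0.7)/(15 + 51×2.2) = 0.0299 mA.
I_C = β·I_B = 50×0.0299 = 1.49 mA.
V_CE = V_CC − I_C·R_C − I_E·R_E = 12 − 1.49×1.5 − 1.52×2.2 = 6.41 V > V_CE(sat), so the active-region assumption holds.

active; I_C ≈ 1.5 mA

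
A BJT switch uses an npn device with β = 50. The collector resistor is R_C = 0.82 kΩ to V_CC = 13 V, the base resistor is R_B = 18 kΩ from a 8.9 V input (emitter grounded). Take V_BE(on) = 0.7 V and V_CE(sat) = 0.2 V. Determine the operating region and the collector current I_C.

Assume active: I_B = (8.9 − 0.7)/18 = 0.456 mA, giving I_C = β·I_B = 22.8 mA.
But then V_CE = 13 − 22.8×0.82 = -5.68 V < V_CE(sat) = 0.2 V — impossible in the active region.
So the transistor is saturated. With V_CE = 0.2 V, I_C = (V_CC − 0.2)/R_C = 12.8/0.82 = 15.6 mA.
Check: β·I_B = 22.8 mA > I_C = 15.6 mA, confirming saturation.

saturation; I_C ≈ 16 mA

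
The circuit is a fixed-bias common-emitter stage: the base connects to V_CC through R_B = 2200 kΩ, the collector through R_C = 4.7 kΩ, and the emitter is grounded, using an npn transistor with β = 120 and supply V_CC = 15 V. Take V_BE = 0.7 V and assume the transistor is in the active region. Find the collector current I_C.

I_C ≈ 0.78 mA

Base loop: V_CC = I_B·R_B + V_BE, so I_B = (15 − 0.7)/2200 kΩ = 0.0065 mA.
In the active region I_C = β·I_B = 120 × 0.0065 = 0.78 mA.
Collector loop: V_CE = V_CC − I_C·R_C = 15 − 0.78×4.7 = 11.3 V.
Since V_CE = 11.3 V > V_CE(sat) ≈ 0.2 V, the transistor is in the active region as assumed.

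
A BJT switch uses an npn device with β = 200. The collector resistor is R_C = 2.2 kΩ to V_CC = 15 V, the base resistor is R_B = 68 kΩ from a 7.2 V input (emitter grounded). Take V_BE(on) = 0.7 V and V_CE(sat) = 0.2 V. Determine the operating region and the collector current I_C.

saturation; I_C ≈ 6.7 mA

Assume active: I_B = (7.2 − 0.7)/68 = 0.0956 mA, giving I_C = β·I_B = 19.1 mA.
But then V_CE = 15 − 19.1×2.2 = -27.1 V < V_CE(sat) = 0.2 V — impossible in the active region.
So the transistor is saturated. With V_CE = 0.2 V, I_C = (V_CC − 0.2)/R_C = 14.8/2.2 = 6.73 mA.
Check: β·I_B = 19.1 mA > I_C = 6.73 mA, confirming saturation.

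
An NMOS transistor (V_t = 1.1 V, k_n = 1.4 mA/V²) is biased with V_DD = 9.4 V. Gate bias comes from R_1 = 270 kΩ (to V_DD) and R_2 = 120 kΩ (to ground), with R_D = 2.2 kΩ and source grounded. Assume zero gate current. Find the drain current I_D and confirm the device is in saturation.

I_D ≈ 2.2 mA

V_G = V_DD·R_2/(R_1+R_2) = 9.4×120/390 = 2.89 V. With the source grounded, V_GS = V_G = 2.89 V.
Assume saturation: I_D = (k_n/2)(V_GS − V_t)² = (1.4/2)×(2.89 − 1.1)² = 0.7×1.79² = 2.25 mA.
V_DS = V_DD − I_D·R_D = 9.4 − 2.25×2.2 = 4.45 V.
Saturation requires V_DS ≥ V_GS − V_t = 1.79 V; 4.45 ≥ 1.79 ✓.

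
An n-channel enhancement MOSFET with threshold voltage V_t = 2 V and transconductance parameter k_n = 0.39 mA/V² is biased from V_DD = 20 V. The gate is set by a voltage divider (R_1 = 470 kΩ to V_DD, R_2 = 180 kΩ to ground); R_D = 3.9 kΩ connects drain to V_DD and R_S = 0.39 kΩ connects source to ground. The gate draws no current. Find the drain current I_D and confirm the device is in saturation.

I_D ≈ 1.6 mA

V_G = V_DD·R_2/(R_1+R_2) = 20×180/650 = 5.54 V.
Assume saturation: I_D = (k_n/2)(V_GS − V_t)² with V_GS = V_G − I_D·R_S = 5.54 − 0.39·I_D.
Substituting gives 0.0297·I_D² − 1.54·I_D + 2.44 = 0, with roots I_D = 1.64 or 50.2 mA.
The root I_D = 50.2 mA gives V_GS = -14 V ≤ V_t, so take I_D = 1.64 mA.
Then V_GS = 4.9 V and V_DS = V_DD − I_D(R_D+R_S) = 20 − 1.64×4.29 = 13 V.
Saturation requires V_DS ≥ V_GS − V_t = 2.9 V; 13 ≥ 2.9 ✓.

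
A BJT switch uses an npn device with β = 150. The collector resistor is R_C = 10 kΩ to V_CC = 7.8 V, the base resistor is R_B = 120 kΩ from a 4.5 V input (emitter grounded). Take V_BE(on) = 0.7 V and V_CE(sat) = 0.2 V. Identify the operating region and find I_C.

saturation; I_C ≈ 0.76 mA

Assume active: I_B = (4.5 − 0.7)/120 = 0.0317 mA, giving I_C = β·I_B = 4.75 mA.
But then V_CE = 7.8 − 4.75×10 = -39.7 V < V_CE(sat) = 0.2 V — impossible in the active region.
So the transistor is saturated. With V_CE = 0.2 V, I_C = (V_CC − 0.2)/R_C = 7.6/10 = 0.76 mA.
Check: β·I_B = 4.75 mA > I_C = 0.76 mA, confirming saturation.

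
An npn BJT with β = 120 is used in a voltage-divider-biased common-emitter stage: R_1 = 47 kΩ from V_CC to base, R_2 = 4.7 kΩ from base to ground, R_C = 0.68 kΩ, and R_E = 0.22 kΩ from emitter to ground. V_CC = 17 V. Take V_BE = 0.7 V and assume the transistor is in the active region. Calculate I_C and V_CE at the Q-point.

I_C ≈ 3.3 mA, V_CE ≈ 14 V

Thevenize the base divider: V_Th = V_CC·R_2/(R_1+R_2) = 17×4.7/51.7 = 1.55 V, R_Th = R_1‖R_2 = 4.27 kΩ.
Base-emitter loop: V_Th = I_B·R_Th + V_BE + (β+1)I_B·R_E, so I_B = (1.55 − 0.7) / (4.27 + 121×0.22) = 0.0274 mA.
I_C = β·I_B = 120×0.0274 = 3.28 mA, and I_E = (β+1)I_B = 3.31 mA.
V_CE = V_CC − I_C·R_C − I_E·R_E = 17 − 3.28×0.68 − 3.31×0.22 = 14 V.
V_CE = 14 V > 0.2 V confirms active-region operation.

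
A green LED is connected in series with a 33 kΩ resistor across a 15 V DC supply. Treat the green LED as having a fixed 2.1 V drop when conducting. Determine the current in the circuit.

KVL around the loop: 15 = V_D + I·R = 2.1 + I × 33 kΩ.
So I = (15 − 2.1) / 33 kΩ = 12.9 / 33 = 0.391 mA.

I ≈ 0.39 mA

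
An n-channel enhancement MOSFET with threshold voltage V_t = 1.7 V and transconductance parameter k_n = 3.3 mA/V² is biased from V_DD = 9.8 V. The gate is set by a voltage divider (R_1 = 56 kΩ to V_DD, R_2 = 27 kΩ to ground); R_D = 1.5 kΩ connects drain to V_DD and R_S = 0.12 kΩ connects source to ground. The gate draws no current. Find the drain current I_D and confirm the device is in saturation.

I_D ≈ 2.4 mA

V_G = V_DD·R_2/(R_1+R_2) = 9.8×27/83 = 3.19 V.
Assume saturation: I_D = (k_n/2)(V_GS − V_t)² with V_GS = V_G − I_D·R_S = 3.19 − 0.12·I_D.
Substituting gives 0.0238·I_D² − 1.59·I_D + 3.65 = 0, with roots I_D = 2.38 or 64.5 mA.
The root I_D = 64.5 mA gives V_GS = -4.55 V ≤ V_t, so take I_D = 2.38 mA.
Then V_GS = 2.9 V and V_DS = V_DD − I_D(R_D+R_S) = 9.8 − 2.38×1.62 = 5.94 V.
Saturation requires V_DS ≥ V_GS − V_t = 1.2 V; 5.94 ≥ 1.2 ✓.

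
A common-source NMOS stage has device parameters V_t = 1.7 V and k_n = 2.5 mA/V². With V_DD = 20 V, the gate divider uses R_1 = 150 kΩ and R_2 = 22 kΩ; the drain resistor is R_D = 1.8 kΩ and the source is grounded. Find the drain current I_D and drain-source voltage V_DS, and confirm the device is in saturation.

V_G = V_DD·R_2/(R_1+R_2) = 20×22/172 = 2.56 V. With the source grounded, V_GS = V_G = 2.56 V.
Assume saturation: I_D = (k_n/2)(V_GS − V_t)² = (2.5/2)×(2.56 − 1.7)² = 1.25×0.858² = 0.921 mA.
V_DS = V_DD − I_D·R_D = 20 − 0.921×1.8 = 18.3 V.
Saturation requires V_DS ≥ V_GS − V_t = 0.858 V; 18.3 ≥ 0.858 ✓.

I_D ≈ 0.92 mA, V_DS ≈ 18 V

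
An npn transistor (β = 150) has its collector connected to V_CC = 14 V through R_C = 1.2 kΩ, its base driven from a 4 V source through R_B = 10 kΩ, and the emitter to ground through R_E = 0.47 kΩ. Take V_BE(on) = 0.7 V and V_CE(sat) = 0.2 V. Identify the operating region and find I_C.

active; I_C ≈ 6.1 mA

Assume active. Base-emitter loop: I_B = (V_BB − V_BE)/(R_B + (β+1)R_E) = (4 − 0.7)/(10 + 151×0.47) = 0.0408 mA.
I_C = β·I_B = 150×0.0408 = 6.11 mA.
V_CE = V_CC − I_C·R_C − I_E·R_E = 14 − 6.11×1.2 − 6.15×0.47 = 3.77 V > V_CE(sat), so the active-region assumption holds.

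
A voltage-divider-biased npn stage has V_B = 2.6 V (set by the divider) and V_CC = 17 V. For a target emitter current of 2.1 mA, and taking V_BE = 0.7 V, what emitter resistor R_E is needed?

R_E ≈ 0.9 kΩ

V_E = V_B − V_BE = 2.6 − 0.7 = 1.9 V.
R_E = V_E / I_E = 1.9 / 2.1 = 0.905 kΩ.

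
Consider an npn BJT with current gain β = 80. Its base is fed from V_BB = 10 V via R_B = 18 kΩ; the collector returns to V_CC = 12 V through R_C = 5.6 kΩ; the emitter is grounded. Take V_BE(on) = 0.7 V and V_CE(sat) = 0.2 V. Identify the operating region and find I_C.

Assume active: I_B = (10 − 0.7)/18 = 0.517 mA, giving I_C = β·I_B = 41.3 mA.
But then V_CE = 12 − 41.3×5.6 = -219 V < V_CE(sat) = 0.2 V — impossible in the active region.
So the transistor is saturated. With V_CE = 0.2 V, I_C = (V_CC − 0.2)/R_C = 11.8/5.6 = 2.11 mA.
Check: β·I_B = 41.3 mA > I_C = 2.11 mA, confirming saturation.

saturation; I_C ≈ 2.1 mA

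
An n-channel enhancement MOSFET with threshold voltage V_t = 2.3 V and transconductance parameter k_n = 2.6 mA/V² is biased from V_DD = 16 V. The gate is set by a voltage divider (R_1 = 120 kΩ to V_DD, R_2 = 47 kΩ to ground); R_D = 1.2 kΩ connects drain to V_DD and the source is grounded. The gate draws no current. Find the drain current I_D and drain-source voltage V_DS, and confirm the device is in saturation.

V_G = V_DD·R_2/(R_1+R_2) = 16×47/167 = 4.5 V. With the source grounded, V_GS = V_G = 4.5 V.
Assume saturation: I_D = (k_n/2)(V_GS − V_t)² = (2.6/2)×(4.5 − 2.3)² = 1.3×2.2² = 6.31 mA.
V_DS = V_DD − I_D·R_D = 16 − 6.31×1.2 = 8.43 V.
Saturation requires V_DS ≥ V_GS − V_t = 2.2 V; 8.43 ≥ 2.2 ✓.

I_D ≈ 6.3 mA, V_DS ≈ 8.4 V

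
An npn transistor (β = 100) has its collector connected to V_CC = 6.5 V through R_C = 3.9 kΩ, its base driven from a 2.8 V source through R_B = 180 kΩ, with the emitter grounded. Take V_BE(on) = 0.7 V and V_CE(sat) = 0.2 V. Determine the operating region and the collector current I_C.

Assume active. Base-emitter loop: I_B = (V_BB − V_BE)/R_B = (2.8 − 0.7)/180 = 0.0117 mA.
I_C = β·I_B = 100×0.0117 = 1.17 mA.
V_CE = V_CC − I_C·R_C = 6.5 − 1.17×3.9 = 1.95 V > V_CE(sat), so the active-region assumption holds.

active; I_C ≈ 1.2 mA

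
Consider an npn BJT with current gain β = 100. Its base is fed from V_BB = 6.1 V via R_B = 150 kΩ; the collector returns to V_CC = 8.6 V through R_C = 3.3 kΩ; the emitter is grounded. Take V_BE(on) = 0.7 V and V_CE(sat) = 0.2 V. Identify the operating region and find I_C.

Assume active: I_B = (6.1 − 0.7)/150 = 0.036 mA, giving I_C = β·I_B = 3.6 mA.
But then V_CE = 8.6 − 3.6×3.3 = -3.28 V < V_CE(sat) = 0.2 V — impossible in the active region.
So the transistor is saturated. With V_CE = 0.2 V, I_C = (V_CC − 0.2)/R_C = 8.4/3.3 = 2.55 mA.
Check: β·I_B = 3.6 mA > I_C = 2.55 mA, confirming saturation.

saturation; I_C ≈ 2.5 mA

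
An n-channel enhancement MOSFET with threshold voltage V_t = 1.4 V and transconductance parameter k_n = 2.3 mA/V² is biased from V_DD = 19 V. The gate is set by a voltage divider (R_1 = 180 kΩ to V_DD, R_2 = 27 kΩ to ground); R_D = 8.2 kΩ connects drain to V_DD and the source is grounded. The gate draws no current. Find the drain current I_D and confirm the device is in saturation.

V_G = V_DD·R_2/(R_1+R_2) = 19×27/207 = 2.48 V. With the source grounded, V_GS = V_G = 2.48 V.
Assume saturation: I_D = (k_n/2)(V_GS − V_t)² = (2.3/2)×(2.48 − 1.4)² = 1.15×1.08² = 1.34 mA.
V_DS = V_DD − I_D·R_D = 19 − 1.34×8.2 = 8.04 V.
Saturation requires V_DS ≥ V_GS − V_t = 1.08 V; 8.04 ≥ 1.08 ✓.

I_D ≈ 1.3 mA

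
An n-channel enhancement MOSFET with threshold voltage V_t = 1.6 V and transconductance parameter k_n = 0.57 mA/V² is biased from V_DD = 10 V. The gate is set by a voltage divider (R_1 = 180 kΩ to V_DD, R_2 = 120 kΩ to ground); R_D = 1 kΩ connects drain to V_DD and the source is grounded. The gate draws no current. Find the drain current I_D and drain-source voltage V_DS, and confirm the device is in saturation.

I_D ≈ 1.6 mA, V_DS ≈ 8.4 V

V_G = V_DD·R_2/(R_1+R_2) = 10×120/300 = 4 V. With the source grounded, V_GS = V_G = 4 V.
Assume saturation: I_D = (k_n/2)(V_GS − V_t)² = (0.57/2)×(4 − 1.6)² = 0.285×2.4² = 1.64 mA.
V_DS = V_DD − I_D·R_D = 10 − 1.64×1 = 8.36 V.
Saturation requires V_DS ≥ V_GS − V_t = 2.4 V; 8.36 ≥ 2.4 ✓.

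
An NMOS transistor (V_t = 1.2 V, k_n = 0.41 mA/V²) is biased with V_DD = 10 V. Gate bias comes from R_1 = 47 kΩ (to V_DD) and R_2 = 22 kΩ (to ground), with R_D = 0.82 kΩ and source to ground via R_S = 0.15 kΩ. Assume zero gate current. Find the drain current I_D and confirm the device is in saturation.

V_G = V_DD·R_2/(R_1+R_2) = 10×22/69 = 3.19 V.
Assume saturation: I_D = (k_n/2)(V_GS − V_t)² with V_GS = V_G − I_D·R_S = 3.19 − 0.15·I_D.
Substituting gives 0.00461·I_D² − 1.12·I_D + 0.811 = 0, with roots I_D = 0.724 or 243 mA.
The root I_D = 243 mA gives V_GS = -33.2 V ≤ V_t, so take I_D = 0.724 mA.
Then V_GS = 3.08 V and V_DS = V_DD − I_D(R_D+R_S) = 10 − 0.724×0.97 = 9.3 V.
Saturation requires V_DS ≥ V_GS − V_t = 1.88 V; 9.3 ≥ 1.88 ✓.

I_D ≈ 0.72 mA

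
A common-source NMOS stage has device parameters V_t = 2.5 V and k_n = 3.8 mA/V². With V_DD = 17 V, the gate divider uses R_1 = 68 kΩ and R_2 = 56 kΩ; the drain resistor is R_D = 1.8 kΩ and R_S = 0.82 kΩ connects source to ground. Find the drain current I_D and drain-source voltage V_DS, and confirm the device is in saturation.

V_G = V_DD·R_2/(R_1+R_2) = 17×56/124 = 7.68 V.
Assume saturation: I_D = (k_n/2)(V_GS − V_t)² with V_GS = V_G − I_D·R_S = 7.68 − 0.82·I_D.
Substituting gives 1.28·I_D² − 17.1·I_D + 50.9 = 0, with roots I_D = 4.45 or 8.96 mA.
The root I_D = 8.96 mA gives V_GS = 0.328 V ≤ V_t, so take I_D = 4.45 mA.
Then V_GS = 4.03 V and V_DS = V_DD − I_D(R_D+R_S) = 17 − 4.45×2.62 = 5.35 V.
Saturation requires V_DS ≥ V_GS − V_t = 1.53 V; 5.35 ≥ 1.53 ✓.

I_D ≈ 4.4 mA, V_DS ≈ 5.3 V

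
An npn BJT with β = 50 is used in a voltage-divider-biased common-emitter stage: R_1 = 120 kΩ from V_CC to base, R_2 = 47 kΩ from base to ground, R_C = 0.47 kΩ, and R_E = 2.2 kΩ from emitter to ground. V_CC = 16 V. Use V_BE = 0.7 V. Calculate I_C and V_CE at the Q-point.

I_C ≈ 1.3 mA, V_CE ≈ 12 V

Thevenize the base divider: V_Th = V_CC·R_2/(R_1+R_2) = 16×47/167 = 4.5 V, R_Th = R_1‖R_2 = 33.8 kΩ.
Base-emitter loop: V_Th = I_B·R_Th + V_BE + (β+1)I_B·R_E, so I_B = (4.5 − 0.7) / (33.8 + 51×2.2) = 0.0261 mA.
I_C = β·I_B = 50×0.0261 = 1.3 mA, and I_E = (β+1)I_B = 1.33 mA.
V_CE = V_CC − I_C·R_C − I_E·R_E = 16 − 1.3×0.47 − 1.33×2.2 = 12.5 V.
V_CE = 12.5 V > 0.2 V confirms active-region operation.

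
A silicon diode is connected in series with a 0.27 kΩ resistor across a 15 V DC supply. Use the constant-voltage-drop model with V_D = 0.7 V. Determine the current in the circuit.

KVL around the loop: 15 = V_D + I·R = 0.7 + I × 0.27 kΩ.
So I = (15 − 0.7) / 0.27 kΩ = 14.3 / 0.27 = 53 mA.

I ≈ 53 mA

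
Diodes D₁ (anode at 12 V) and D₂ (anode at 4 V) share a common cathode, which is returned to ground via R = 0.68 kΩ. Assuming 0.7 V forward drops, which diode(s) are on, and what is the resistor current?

Assume both conduct. Then node N would need to be at both 12−0.7 = 11.3 V and 4−0.7 = 3.3 V, which is impossible.
Assume only D₁ conducts: V_N = 12 − 0.7 = 11.3 V, so I_R = 11.3/0.68 = 16.6 mA.
Check D₂: its anode-to-cathode voltage is 4 − 11.3 = -7.3 V < 0.7 V, so it is off. The assumption is consistent.

Only D₁ conducts; I_R ≈ 17 mA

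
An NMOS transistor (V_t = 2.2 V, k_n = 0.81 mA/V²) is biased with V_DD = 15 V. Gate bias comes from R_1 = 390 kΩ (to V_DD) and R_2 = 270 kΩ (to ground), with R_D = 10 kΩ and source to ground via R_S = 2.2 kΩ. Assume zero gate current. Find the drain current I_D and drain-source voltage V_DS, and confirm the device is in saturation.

I_D ≈ 1.1 mA, V_DS ≈ 2.1 V

V_G = V_DD·R_2/(R_1+R_2) = 15×270/660 = 6.14 V.
Assume saturation: I_D = (k_n/2)(V_GS − V_t)² with V_GS = V_G − I_D·R_S = 6.14 − 2.2·I_D.
Substituting gives 1.96·I_D² − 8.01·I_D + 6.28 = 0, with roots I_D = 1.06 or 3.03 mA.
The root I_D = 3.03 mA gives V_GS = -0.537 V ≤ V_t, so take I_D = 1.06 mA.
Then V_GS = 3.81 V and V_DS = V_DD − I_D(R_D+R_S) = 15 − 1.06×12.2 = 2.12 V.
Saturation requires V_DS ≥ V_GS − V_t = 1.61 V; 2.12 ≥ 1.61 ✓.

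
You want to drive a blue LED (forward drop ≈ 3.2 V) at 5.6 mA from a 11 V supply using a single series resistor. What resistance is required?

R ≈ 1.4 kΩ

The resistor drops V_S − V_D = 11 − 3.2 = 7.8 V at 5.6 mA.
R = 7.8 V / 5.6 mA = 1.39 kΩ.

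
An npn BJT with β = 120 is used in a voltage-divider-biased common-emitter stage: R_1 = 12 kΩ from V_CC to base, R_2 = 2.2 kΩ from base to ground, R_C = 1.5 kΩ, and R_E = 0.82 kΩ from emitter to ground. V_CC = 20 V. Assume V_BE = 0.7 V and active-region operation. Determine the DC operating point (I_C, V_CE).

I_C ≈ 2.8 mA, V_CE ≈ 13 V

Thevenize the base divider: V_Th = V_CC·R_2/(R_1+R_2) = 20×2.2/14.2 = 3.1 V, R_Th = R_1‖R_2 = 1.86 kΩ.
Base-emitter loop: V_Th = I_B·R_Th + V_BE + (β+1)I_B·R_E, so I_B = (3.1 − 0.7) / (1.86 + 121×0.82) = 0.0237 mA.
I_C = β·I_B = 120×0.0237 = 2.85 mA, and I_E = (β+1)I_B = 2.87 mA.
V_CE = V_CC − I_C·R_C − I_E·R_E = 20 − 2.85×1.5 − 2.87×0.82 = 13.4 V.
V_CE = 13.4 V > 0.2 V confirms active-region operation.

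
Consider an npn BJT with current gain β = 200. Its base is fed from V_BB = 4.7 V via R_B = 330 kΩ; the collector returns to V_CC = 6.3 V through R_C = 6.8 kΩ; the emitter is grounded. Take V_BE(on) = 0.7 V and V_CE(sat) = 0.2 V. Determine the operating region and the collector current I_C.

Assume active: I_B = (4.7 − 0.7)/330 = 0.0121 mA, giving I_C = β·I_B = 2.42 mA.
But then V_CE = 6.3 − 2.42×6.8 = -10.2 V < V_CE(sat) = 0.2 V — impossible in the active region.
So the transistor is saturated. With V_CE = 0.2 V, I_C = (V_CC − 0.2)/R_C = 6.1/6.8 = 0.897 mA.
Check: β·I_B = 2.42 mA > I_C = 0.897 mA, confirming saturation.

saturation; I_C ≈ 0.9 mA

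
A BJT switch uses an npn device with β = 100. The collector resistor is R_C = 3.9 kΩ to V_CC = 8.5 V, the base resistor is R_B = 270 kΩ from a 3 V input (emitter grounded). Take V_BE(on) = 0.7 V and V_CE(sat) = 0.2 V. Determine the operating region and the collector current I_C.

Assume active. Base-emitter loop: I_B = (V_BB − V_BE)/R_B = (3 − 0.7)/270 = 0.00852 mA.
I_C = β·I_B = 100×0.00852 = 0.852 mA.
V_CE = V_CC − I_C·R_C = 8.5 − 0.852×3.9 = 5.18 V > V_CE(sat), so the active-region assumption holds.

active; I_C ≈ 0.85 mA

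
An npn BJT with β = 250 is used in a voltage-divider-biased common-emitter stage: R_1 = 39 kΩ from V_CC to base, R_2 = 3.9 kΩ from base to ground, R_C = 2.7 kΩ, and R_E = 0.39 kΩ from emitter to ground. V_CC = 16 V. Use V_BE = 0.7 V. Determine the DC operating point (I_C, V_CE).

I_C ≈ 1.9 mA, V_CE ≈ 10 V

Thevenize the base divider: V_Th = V_CC·R_2/(R_1+R_2) = 16×3.9/42.9 = 1.45 V, R_Th = R_1‖R_2 = 3.55 kΩ.
Base-emitter loop: V_Th = I_B·R_Th + V_BE + (β+1)I_B·R_E, so I_B = (1.45 − 0.7) / (3.55 + 251×0.39) = 0.00744 mA.
I_C = β·I_B = 250×0.00744 = 1.86 mA, and I_E = (β+1)I_B = 1.87 mA.
V_CE = V_CC − I_C·R_C − I_E·R_E = 16 − 1.86×2.7 − 1.87×0.39 = 10.3 V.
V_CE = 10.3 V > 0.2 V confirms active-region operation.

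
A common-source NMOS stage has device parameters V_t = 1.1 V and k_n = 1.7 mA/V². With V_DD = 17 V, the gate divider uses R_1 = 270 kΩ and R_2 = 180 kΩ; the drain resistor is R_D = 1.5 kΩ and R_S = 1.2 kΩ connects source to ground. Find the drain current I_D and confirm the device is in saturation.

I_D ≈ 3.1 mA

V_G = V_DD·R_2/(R_1+R_2) = 17×180/450 = 6.8 V.
Assume saturation: I_D = (k_n/2)(V_GS − V_t)² with V_GS = V_G − I_D·R_S = 6.8 − 1.2·I_D.
Substituting gives 1.22·I_D² − 12.6·I_D + 27.6 = 0, with roots I_D = 3.15 or 7.17 mA.
The root I_D = 7.17 mA gives V_GS = -1.8 V ≤ V_t, so take I_D = 3.15 mA.
Then V_GS = 3.02 V and V_DS = V_DD − I_D(R_D+R_S) = 17 − 3.15×2.7 = 8.5 V.
Saturation requires V_DS ≥ V_GS − V_t = 1.92 V; 8.5 ≥ 1.92 ✓.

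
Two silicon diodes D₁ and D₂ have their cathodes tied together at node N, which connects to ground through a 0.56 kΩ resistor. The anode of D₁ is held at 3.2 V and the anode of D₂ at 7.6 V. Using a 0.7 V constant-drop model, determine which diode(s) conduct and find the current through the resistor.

Only D₂ conducts; I_R ≈ 12 mA

Assume both conduct. Then node N would need to be at both 3.2−0.7 = 2.5 V and 7.6−0.7 = 6.9 V, which is impossible.
Assume only D₂ conducts: V_N = 7.6 − 0.7 = 6.9 V, so I_R = 6.9/0.56 = 12.3 mA.
Check D₁: its anode-to-cathode voltage is 3.2 − 6.9 = -3.7 V < 0.7 V, so it is off. The assumption is consistent.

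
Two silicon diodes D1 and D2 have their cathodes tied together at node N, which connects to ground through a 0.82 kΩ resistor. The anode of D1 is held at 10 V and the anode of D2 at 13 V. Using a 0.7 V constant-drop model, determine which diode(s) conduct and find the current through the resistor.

Only D2 conducts; I_R ≈ 15 mA

Assume both conduct. Then node N would need to be at both 10−0.7 = 9.3 V and 13−0.7 = 12.3 V, which is impossible.
Assume only D2 conducts: V_N = 13 − 0.7 = 12.3 V, so I_R = 12.3/0.82 = 15 mA.
Check D1: its anode-to-cathode voltage is 10 − 12.3 = -2.3 V < 0.7 V, so it is off. The assumption is consistent.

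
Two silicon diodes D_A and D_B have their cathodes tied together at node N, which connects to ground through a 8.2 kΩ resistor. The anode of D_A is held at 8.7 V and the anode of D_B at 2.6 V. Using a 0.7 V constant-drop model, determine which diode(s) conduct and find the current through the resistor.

Assume both conduct. Then node N would need to be at both 8.7−0.7 = 8 V and 2.6−0.7 = 1.9 V, which is impossible.
Assume only D_A conducts: V_N = 8.7 − 0.7 = 8 V, so I_R = 8/8.2 = 0.976 mA.
Check D_B: its anode-to-cathode voltage is 2.6 − 8 = -5.4 V < 0.7 V, so it is off. The assumption is consistent.

Only D_A conducts; I_R ≈ 0.98 mA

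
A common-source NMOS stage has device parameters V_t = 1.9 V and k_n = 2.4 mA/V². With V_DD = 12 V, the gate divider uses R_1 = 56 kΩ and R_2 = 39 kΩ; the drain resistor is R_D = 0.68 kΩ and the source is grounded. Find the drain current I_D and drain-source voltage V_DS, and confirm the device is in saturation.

V_G = V_DD·R_2/(R_1+R_2) = 12×39/95 = 4.93 V. With the source grounded, V_GS = V_G = 4.93 V.
Assume saturation: I_D = (k_n/2)(V_GS − V_t)² = (2.4/2)×(4.93 − 1.9)² = 1.2×3.03² = 11 mA.
V_DS = V_DD − I_D·R_D = 12 − 11×0.68 = 4.53 V.
Saturation requires V_DS ≥ V_GS − V_t = 3.03 V; 4.53 ≥ 3.03 ✓.

I_D ≈ 11 mA, V_DS ≈ 4.5 V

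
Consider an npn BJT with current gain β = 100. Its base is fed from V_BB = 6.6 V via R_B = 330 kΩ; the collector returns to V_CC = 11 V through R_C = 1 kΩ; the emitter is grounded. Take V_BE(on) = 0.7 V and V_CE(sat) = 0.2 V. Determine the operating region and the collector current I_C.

Assume active. Base-emitter loop: I_B = (V_BB − V_BE)/R_B = (6.6 − 0.7)/330 = 0.0179 mA.
I_C = β·I_B = 100×0.0179 = 1.79 mA.
V_CE = V_CC − I_C·R_C = 11 − 1.79×1 = 9.21 V > V_CE(sat), so the active-region assumption holds.

active; I_C ≈ 1.8 mA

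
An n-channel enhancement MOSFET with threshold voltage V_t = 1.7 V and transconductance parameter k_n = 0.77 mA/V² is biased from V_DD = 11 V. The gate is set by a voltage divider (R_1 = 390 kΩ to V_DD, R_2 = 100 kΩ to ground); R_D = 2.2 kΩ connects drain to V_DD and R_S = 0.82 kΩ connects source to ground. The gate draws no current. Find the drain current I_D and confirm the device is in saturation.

V_G = V_DD·R_2/(R_1+R_2) = 11×100/490 = 2.24 V.
Assume saturation: I_D = (k_n/2)(V_GS − V_t)² with V_GS = V_G − I_D·R_S = 2.24 − 0.82·I_D.
Substituting gives 0.259·I_D² − 1.34·I_D + 0.114 = 0, with roots I_D = 0.0865 or 5.11 mA.
The root I_D = 5.11 mA gives V_GS = -1.94 V ≤ V_t, so take I_D = 0.0865 mA.
Then V_GS = 2.17 V and V_DS = V_DD − I_D(R_D+R_S) = 11 − 0.0865×3.02 = 10.7 V.
Saturation requires V_DS ≥ V_GS − V_t = 0.474 V; 10.7 ≥ 0.474 ✓.

I_D ≈ 0.086 mA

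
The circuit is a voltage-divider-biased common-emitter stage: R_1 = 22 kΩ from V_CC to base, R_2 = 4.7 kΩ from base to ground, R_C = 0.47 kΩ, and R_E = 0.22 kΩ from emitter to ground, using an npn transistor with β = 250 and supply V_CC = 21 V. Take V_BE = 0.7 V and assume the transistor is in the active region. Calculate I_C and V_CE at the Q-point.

I_C ≈ 13 mA, V_CE ≈ 12 V

Thevenize the base divider: V_Th = V_CC·R_2/(R_1+R_2) = 21×4.7/26.7 = 3.7 V, R_Th = R_1‖R_2 = 3.87 kΩ.
Base-emitter loop: V_Th = I_B·R_Th + V_BE + (β+1)I_B·R_E, so I_B = (3.7 − 0.7) / (3.87 + 251×0.22) = 0.0507 mA.
I_C = β·I_B = 250×0.0507 = 12.7 mA, and I_E = (β+1)I_B = 12.7 mA.
V_CE = V_CC − I_C·R_C − I_E·R_E = 21 − 12.7×0.47 − 12.7×0.22 = 12.2 V.
V_CE = 12.2 V > 0.2 V confirms active-region operation.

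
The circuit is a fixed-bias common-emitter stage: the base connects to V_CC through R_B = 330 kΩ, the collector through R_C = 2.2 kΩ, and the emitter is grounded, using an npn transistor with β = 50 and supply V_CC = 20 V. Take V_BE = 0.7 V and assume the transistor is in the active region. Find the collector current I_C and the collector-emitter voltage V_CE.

I_C ≈ 2.9 mA, V_CE ≈ 14 V

Base loop: V_CC = I_B·R_B + V_BE, so I_B = (20 − 0.7)/330 kΩ = 0.0585 mA.
In the active region I_C = β·I_B = 50 × 0.0585 = 2.92 mA.
Collector loop: V_CE = V_CC − I_C·R_C = 20 − 2.92×2.2 = 13.6 V.
Since V_CE = 13.6 V > V_CE(sat) ≈ 0.2 V, the transistor is in the active region as assumed.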